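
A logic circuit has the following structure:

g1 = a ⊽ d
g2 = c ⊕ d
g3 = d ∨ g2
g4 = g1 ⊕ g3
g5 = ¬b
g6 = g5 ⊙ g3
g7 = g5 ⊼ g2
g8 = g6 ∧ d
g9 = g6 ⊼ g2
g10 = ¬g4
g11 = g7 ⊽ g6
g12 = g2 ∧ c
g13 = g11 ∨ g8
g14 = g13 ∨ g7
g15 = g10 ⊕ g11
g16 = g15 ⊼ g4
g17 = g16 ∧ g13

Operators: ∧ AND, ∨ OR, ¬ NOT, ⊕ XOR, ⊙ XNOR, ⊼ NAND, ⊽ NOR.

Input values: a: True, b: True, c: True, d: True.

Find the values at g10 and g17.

g1 = a NOR d = True NOR True = False
g2 = c XOR d = True XOR True = False
g3 = d OR g2 = True OR False = True
g4 = g1 XOR g3 = False XOR True = True
g5 = NOT b = NOT True = False
g6 = g5 XNOR g3 = False XNOR True = False
g7 = g5 NAND g2 = False NAND False = True
g8 = g6 AND d = False AND True = False
g10 = NOT g4 = NOT True = False
g11 = g7 NOR g6 = True NOR False = False
g13 = g11 OR g8 = False OR False = False
g15 = g10 XOR g11 = False XOR False = False
g16 = g15 NAND g4 = False NAND True = True
g17 = g16 AND g13 = True AND False = False

g10 = False  g17 = False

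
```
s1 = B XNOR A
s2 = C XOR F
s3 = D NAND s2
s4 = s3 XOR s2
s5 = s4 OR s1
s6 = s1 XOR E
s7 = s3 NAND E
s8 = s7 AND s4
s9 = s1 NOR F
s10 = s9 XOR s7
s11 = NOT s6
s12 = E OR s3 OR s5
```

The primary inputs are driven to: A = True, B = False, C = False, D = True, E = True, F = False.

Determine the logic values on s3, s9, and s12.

s3 = True, s9 = True, s12 = True

s1 = B XNOR A = False XNOR True = False
s2 = C XOR F = False XOR False = False
s3 = D NAND s2 = True NAND False = True
s4 = s3 XOR s2 = True XOR False = True
s5 = s4 OR s1 = True OR False = True
s9 = s1 NOR F = False NOR False = True
s12 = E OR s3 OR s5 = True OR True OR True = True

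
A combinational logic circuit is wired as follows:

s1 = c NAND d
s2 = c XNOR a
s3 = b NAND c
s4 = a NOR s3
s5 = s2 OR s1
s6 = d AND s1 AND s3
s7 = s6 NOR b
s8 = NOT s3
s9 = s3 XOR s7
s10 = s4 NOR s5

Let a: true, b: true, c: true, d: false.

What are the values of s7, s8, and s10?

s7 = false, s8 = true, s10 = false

s1 = c NAND d = true NAND false = true
s2 = c XNOR a = true XNOR true = true
s3 = b NAND c = true NAND true = false
s4 = a NOR s3 = true NOR false = false
s5 = s2 OR s1 = true OR true = true
s6 = d AND s1 AND s3 = false AND true AND false = false
s7 = s6 NOR b = false NOR true = false
s8 = NOT s3 = NOT false = true
s10 = s4 NOR s5 = false NOR true = false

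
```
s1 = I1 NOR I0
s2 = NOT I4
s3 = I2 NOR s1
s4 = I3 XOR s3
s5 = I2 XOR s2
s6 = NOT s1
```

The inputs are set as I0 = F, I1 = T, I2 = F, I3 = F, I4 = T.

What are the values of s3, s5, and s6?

s1 = I1 NOR I0 = T NOR F = F
s2 = NOT I4 = NOT T = F
s3 = I2 NOR s1 = F NOR F = T
s5 = I2 XOR s2 = F XOR F = F
s6 = NOT s1 = NOT F = T

s3 = T  s5 = F  s6 = T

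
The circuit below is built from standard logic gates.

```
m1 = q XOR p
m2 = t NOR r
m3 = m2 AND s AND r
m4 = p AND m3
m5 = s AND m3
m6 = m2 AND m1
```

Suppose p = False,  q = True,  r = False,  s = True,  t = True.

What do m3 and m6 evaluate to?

m3 = False; m6 = False

m1 = q XOR p = True XOR False = True
m2 = t NOR r = True NOR False = False
m3 = m2 AND s AND r = False AND True AND False = False
m6 = m2 AND m1 = False AND True = False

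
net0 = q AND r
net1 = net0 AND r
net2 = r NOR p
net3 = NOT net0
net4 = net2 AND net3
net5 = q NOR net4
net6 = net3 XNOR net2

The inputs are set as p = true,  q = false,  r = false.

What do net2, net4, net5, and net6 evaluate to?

net2 = false, net4 = false, net5 = true, net6 = false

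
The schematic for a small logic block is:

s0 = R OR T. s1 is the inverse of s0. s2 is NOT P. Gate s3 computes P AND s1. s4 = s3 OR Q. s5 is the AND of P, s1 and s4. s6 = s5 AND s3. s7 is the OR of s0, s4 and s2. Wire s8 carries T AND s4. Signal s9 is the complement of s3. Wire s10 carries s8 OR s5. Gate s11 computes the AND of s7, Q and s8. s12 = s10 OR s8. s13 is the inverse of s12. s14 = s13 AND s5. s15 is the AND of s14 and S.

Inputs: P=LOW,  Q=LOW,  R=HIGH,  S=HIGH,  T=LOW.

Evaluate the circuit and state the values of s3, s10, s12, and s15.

s0 = R OR T = HIGH OR LOW = HIGH
s1 = NOT s0 = NOT HIGH = LOW
s3 = P AND s1 = LOW AND LOW = LOW
s4 = s3 OR Q = LOW OR LOW = LOW
s5 = P AND s1 AND s4 = LOW AND LOW AND LOW = LOW
s8 = T AND s4 = LOW AND LOW = LOW
s10 = s8 OR s5 = LOW OR LOW = LOW
s12 = s10 OR s8 = LOW OR LOW = LOW
s13 = NOT s12 = NOT LOW = HIGH
s14 = s13 AND s5 = HIGH AND LOW = LOW
s15 = s14 AND S = LOW AND HIGH = LOW

s3 = LOW, s10 = LOW, s12 = LOW, s15 = LOW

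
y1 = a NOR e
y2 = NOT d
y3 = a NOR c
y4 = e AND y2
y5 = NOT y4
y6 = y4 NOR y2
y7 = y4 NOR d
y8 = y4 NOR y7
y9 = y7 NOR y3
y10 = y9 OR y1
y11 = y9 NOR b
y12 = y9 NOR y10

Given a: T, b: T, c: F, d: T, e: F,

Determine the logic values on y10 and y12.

y10 = T, y12 = F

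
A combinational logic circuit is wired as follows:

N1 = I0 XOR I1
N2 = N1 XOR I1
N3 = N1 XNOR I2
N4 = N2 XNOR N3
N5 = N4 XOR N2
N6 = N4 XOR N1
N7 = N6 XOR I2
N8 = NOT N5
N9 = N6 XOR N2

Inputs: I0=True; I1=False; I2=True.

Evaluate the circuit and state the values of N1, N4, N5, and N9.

N1 = True; N4 = True; N5 = False; N9 = True

N1 = I0 XOR I1 = True XOR False = True
N2 = N1 XOR I1 = True XOR False = True
N3 = N1 XNOR I2 = True XNOR True = True
N4 = N2 XNOR N3 = True XNOR True = True
N5 = N4 XOR N2 = True XOR True = False
N6 = N4 XOR N1 = True XOR True = False
N9 = N6 XOR N2 = False XOR True = True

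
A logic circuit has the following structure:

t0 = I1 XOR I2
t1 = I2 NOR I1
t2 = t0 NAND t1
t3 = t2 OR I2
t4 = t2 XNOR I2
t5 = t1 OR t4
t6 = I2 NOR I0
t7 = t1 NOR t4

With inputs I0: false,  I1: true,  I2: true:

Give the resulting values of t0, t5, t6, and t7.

t0 = false  t5 = true  t6 = false  t7 = false

t0 = I1 XOR I2 = true XOR true = false
t1 = I2 NOR I1 = true NOR true = false
t2 = t0 NAND t1 = false NAND false = true
t4 = t2 XNOR I2 = true XNOR true = true
t5 = t1 OR t4 = false OR true = true
t6 = I2 NOR I0 = true NOR false = false
t7 = t1 NOR t4 = false NOR true = false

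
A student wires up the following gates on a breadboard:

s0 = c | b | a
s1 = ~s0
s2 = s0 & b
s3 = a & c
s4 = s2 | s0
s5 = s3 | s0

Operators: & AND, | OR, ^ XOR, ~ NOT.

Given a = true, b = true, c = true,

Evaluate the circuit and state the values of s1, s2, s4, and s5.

s1 = false, s2 = true, s4 = true, s5 = true

s0 = c OR b OR a = true OR true OR true = true
s1 = NOT s0 = NOT true = false
s2 = s0 AND b = true AND true = true
s3 = a AND c = true AND true = true
s4 = s2 OR s0 = true OR true = true
s5 = s3 OR s0 = true OR true = true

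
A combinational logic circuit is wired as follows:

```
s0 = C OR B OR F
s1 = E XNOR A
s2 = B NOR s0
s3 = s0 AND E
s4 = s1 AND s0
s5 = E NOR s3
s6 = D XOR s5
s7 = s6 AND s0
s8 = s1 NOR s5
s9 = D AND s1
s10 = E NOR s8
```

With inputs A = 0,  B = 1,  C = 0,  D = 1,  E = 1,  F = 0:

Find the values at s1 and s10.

s1 = 0  s10 = 0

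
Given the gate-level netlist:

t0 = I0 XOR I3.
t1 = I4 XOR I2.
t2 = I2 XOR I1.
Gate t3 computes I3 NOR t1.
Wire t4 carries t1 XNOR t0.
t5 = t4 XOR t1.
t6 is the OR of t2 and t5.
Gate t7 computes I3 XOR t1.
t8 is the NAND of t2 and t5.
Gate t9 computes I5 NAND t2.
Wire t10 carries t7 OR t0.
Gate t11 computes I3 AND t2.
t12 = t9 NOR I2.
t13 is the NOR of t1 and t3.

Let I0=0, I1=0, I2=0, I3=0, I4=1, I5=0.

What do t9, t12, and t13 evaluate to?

t1 = I4 XOR I2 = 1 XOR 0 = 1
t2 = I2 XOR I1 = 0 XOR 0 = 0
t3 = I3 NOR t1 = 0 NOR 1 = 0
t9 = I5 NAND t2 = 0 NAND 0 = 1
t12 = t9 NOR I2 = 1 NOR 0 = 0
t13 = t1 NOR t3 = 1 NOR 0 = 0

t9 = 1; t12 = 0; t13 = 0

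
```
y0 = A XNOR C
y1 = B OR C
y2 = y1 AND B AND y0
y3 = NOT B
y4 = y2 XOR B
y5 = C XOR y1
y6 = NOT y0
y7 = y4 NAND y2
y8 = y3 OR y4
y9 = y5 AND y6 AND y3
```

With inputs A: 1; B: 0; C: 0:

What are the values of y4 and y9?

y4 = 0, y9 = 0

y0 = A XNOR C = 1 XNOR 0 = 0
y1 = B OR C = 0 OR 0 = 0
y2 = y1 AND B AND y0 = 0 AND 0 AND 0 = 0
y3 = NOT B = NOT 0 = 1
y4 = y2 XOR B = 0 XOR 0 = 0
y5 = C XOR y1 = 0 XOR 0 = 0
y6 = NOT y0 = NOT 0 = 1
y9 = y5 AND y6 AND y3 = 0 AND 1 AND 1 = 0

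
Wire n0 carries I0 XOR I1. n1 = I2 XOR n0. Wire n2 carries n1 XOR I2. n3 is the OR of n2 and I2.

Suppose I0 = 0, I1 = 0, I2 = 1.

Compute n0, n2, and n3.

n0 = 0, n2 = 0, n3 = 1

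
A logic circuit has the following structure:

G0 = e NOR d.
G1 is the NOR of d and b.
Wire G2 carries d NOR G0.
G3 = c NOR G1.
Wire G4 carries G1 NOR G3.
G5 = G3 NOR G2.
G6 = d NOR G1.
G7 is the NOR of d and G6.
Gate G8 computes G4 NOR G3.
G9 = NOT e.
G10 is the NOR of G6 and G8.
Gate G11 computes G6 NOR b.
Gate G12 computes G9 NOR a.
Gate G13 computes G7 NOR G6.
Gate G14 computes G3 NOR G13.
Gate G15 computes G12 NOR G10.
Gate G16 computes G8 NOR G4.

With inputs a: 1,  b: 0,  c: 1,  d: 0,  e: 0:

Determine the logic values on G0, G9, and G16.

G0 = e NOR d = 0 NOR 0 = 1
G1 = d NOR b = 0 NOR 0 = 1
G3 = c NOR G1 = 1 NOR 1 = 0
G4 = G1 NOR G3 = 1 NOR 0 = 0
G8 = G4 NOR G3 = 0 NOR 0 = 1
G9 = NOT e = NOT 0 = 1
G16 = G8 NOR G4 = 1 NOR 0 = 0

G0 = 1  G9 = 1  G16 = 0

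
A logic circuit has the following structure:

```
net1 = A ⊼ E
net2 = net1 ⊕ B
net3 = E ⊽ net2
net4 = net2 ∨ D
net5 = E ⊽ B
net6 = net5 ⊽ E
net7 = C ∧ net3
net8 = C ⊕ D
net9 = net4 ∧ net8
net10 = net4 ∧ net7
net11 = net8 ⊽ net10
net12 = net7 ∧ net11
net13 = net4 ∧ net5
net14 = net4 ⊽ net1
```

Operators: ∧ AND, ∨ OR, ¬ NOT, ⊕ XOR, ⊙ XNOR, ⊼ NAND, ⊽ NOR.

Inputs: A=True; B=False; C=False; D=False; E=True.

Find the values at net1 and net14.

net1 = A NAND E = True NAND True = False
net2 = net1 XOR B = False XOR False = False
net4 = net2 OR D = False OR False = False
net14 = net4 NOR net1 = False NOR False = True

net1 = False, net14 = True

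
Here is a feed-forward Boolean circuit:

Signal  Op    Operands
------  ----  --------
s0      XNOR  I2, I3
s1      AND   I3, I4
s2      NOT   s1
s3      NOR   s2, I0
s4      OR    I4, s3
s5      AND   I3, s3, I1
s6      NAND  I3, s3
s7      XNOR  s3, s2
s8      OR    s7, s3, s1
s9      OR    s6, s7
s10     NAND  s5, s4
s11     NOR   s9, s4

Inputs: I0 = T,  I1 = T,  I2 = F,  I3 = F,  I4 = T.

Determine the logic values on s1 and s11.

s1 = F; s11 = F

s1 = I3 AND I4 = F AND T = F
s2 = NOT s1 = NOT F = T
s3 = s2 NOR I0 = T NOR T = F
s4 = I4 OR s3 = T OR F = T
s6 = I3 NAND s3 = F NAND F = T
s7 = s3 XNOR s2 = F XNOR T = F
s9 = s6 OR s7 = T OR F = T
s11 = s9 NOR s4 = T NOR T = F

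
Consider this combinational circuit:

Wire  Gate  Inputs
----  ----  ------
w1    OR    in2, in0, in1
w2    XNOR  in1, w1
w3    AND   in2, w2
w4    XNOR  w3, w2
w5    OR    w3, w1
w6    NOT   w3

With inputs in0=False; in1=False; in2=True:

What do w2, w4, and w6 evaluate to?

w1 = in2 OR in0 OR in1 = True OR False OR False = True
w2 = in1 XNOR w1 = False XNOR True = False
w3 = in2 AND w2 = True AND False = False
w4 = w3 XNOR w2 = False XNOR False = True
w6 = NOT w3 = NOT False = True

w2 = False  w4 = True  w6 = True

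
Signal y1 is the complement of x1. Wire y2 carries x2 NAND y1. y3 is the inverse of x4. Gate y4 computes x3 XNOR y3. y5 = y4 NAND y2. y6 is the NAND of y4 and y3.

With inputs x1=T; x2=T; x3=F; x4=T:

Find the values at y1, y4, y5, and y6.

y1 = F; y4 = T; y5 = F; y6 = T

y1 = NOT x1 = NOT T = F
y2 = x2 NAND y1 = T NAND F = T
y3 = NOT x4 = NOT T = F
y4 = x3 XNOR y3 = F XNOR F = T
y5 = y4 NAND y2 = T NAND T = F
y6 = y4 NAND y3 = T NAND F = T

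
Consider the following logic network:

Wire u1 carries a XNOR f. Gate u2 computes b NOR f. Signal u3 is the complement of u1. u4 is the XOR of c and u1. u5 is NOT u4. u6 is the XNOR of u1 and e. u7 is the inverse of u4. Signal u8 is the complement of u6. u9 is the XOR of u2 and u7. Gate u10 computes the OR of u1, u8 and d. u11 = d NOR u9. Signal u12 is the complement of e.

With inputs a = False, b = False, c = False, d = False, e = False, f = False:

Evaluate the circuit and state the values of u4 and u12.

u4 = True, u12 = True

u1 = a XNOR f = False XNOR False = True
u4 = c XOR u1 = False XOR True = True
u12 = NOT e = NOT False = True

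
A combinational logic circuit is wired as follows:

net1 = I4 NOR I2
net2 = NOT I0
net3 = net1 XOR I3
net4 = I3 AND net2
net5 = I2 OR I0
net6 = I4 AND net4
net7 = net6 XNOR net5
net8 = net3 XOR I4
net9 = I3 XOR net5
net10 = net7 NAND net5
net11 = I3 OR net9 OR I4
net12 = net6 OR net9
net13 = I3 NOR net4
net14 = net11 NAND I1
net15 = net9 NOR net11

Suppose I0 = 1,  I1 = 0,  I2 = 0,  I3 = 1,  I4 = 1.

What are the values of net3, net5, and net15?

net1 = I4 NOR I2 = 1 NOR 0 = 0
net3 = net1 XOR I3 = 0 XOR 1 = 1
net5 = I2 OR I0 = 0 OR 1 = 1
net9 = I3 XOR net5 = 1 XOR 1 = 0
net11 = I3 OR net9 OR I4 = 1 OR 0 OR 1 = 1
net15 = net9 NOR net11 = 0 NOR 1 = 0

net3 = 1  net5 = 1  net15 = 0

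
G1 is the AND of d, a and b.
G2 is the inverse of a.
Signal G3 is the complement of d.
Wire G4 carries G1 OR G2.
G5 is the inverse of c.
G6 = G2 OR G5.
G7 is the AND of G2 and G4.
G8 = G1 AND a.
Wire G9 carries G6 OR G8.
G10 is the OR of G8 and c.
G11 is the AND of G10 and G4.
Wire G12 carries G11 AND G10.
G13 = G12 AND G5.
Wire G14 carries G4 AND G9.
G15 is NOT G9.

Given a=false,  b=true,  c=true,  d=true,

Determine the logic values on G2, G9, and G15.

G1 = d AND a AND b = true AND false AND true = false
G2 = NOT a = NOT false = true
G5 = NOT c = NOT true = false
G6 = G2 OR G5 = true OR false = true
G8 = G1 AND a = false AND false = false
G9 = G6 OR G8 = true OR false = true
G15 = NOT G9 = NOT true = false

G2 = true, G9 = true, G15 = false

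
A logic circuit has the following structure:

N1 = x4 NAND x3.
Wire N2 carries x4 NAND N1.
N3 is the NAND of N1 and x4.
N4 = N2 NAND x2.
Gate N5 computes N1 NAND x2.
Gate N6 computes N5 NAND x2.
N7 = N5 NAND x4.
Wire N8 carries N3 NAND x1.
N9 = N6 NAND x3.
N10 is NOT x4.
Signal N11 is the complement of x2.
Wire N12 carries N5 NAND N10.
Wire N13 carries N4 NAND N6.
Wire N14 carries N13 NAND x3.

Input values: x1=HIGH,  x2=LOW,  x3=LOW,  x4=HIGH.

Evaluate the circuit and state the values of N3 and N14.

N3 = LOW, N14 = HIGH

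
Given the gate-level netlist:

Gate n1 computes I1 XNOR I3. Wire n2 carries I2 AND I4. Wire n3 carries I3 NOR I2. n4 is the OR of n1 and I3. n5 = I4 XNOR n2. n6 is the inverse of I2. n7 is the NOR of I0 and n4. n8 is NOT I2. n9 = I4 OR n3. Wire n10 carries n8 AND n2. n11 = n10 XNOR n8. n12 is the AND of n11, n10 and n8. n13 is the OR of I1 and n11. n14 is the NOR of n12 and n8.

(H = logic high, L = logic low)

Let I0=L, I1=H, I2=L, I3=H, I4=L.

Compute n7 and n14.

n1 = I1 XNOR I3 = H XNOR H = H
n2 = I2 AND I4 = L AND L = L
n4 = n1 OR I3 = H OR H = H
n7 = I0 NOR n4 = L NOR H = L
n8 = NOT I2 = NOT L = H
n10 = n8 AND n2 = H AND L = L
n11 = n10 XNOR n8 = L XNOR H = L
n12 = n11 AND n10 AND n8 = L AND L AND H = L
n14 = n12 NOR n8 = L NOR H = L

n7 = L; n14 = L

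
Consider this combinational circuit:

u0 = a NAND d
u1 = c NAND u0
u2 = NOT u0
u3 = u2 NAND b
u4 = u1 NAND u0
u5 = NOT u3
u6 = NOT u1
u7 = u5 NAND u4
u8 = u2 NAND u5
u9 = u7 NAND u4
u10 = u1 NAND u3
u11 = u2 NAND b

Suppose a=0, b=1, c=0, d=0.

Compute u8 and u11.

u8 = 1, u11 = 1

u0 = a NAND d = 0 NAND 0 = 1
u2 = NOT u0 = NOT 1 = 0
u3 = u2 NAND b = 0 NAND 1 = 1
u5 = NOT u3 = NOT 1 = 0
u8 = u2 NAND u5 = 0 NAND 0 = 1
u11 = u2 NAND b = 0 NAND 1 = 1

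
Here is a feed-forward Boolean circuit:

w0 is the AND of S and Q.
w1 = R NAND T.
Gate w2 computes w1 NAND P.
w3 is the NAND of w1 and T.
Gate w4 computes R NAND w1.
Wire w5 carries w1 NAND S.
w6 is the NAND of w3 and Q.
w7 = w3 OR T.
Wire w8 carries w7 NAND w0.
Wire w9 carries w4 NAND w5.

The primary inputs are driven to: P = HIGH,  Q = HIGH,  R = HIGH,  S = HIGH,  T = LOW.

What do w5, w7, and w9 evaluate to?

w5 = LOW; w7 = HIGH; w9 = HIGH

w1 = R NAND T = HIGH NAND LOW = HIGH
w3 = w1 NAND T = HIGH NAND LOW = HIGH
w4 = R NAND w1 = HIGH NAND HIGH = LOW
w5 = w1 NAND S = HIGH NAND HIGH = LOW
w7 = w3 OR T = HIGH OR LOW = HIGH
w9 = w4 NAND w5 = LOW NAND LOW = HIGH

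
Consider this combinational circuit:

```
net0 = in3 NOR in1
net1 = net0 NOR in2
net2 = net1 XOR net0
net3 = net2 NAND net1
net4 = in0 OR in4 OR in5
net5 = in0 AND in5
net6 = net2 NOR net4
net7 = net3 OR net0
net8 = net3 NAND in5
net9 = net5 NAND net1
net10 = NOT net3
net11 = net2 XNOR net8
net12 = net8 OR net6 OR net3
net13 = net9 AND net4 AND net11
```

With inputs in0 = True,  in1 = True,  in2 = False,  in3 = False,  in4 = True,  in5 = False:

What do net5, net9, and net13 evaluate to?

net5 = False; net9 = True; net13 = True

net0 = in3 NOR in1 = False NOR True = False
net1 = net0 NOR in2 = False NOR False = True
net2 = net1 XOR net0 = True XOR False = True
net3 = net2 NAND net1 = True NAND True = False
net4 = in0 OR in4 OR in5 = True OR True OR False = True
net5 = in0 AND in5 = True AND False = False
net8 = net3 NAND in5 = False NAND False = True
net9 = net5 NAND net1 = False NAND True = True
net11 = net2 XNOR net8 = True XNOR True = True
net13 = net9 AND net4 AND net11 = True AND True AND True = True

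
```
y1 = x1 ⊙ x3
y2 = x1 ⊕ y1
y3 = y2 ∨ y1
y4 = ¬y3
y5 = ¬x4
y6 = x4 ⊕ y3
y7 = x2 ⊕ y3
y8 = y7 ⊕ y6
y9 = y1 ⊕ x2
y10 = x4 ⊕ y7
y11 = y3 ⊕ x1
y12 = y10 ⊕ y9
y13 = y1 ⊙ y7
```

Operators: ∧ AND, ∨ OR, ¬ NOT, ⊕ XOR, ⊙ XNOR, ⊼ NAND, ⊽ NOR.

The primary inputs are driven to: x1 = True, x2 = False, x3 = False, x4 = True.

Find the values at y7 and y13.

y7 = True  y13 = False

y1 = x1 XNOR x3 = True XNOR False = False
y2 = x1 XOR y1 = True XOR False = True
y3 = y2 OR y1 = True OR False = True
y7 = x2 XOR y3 = False XOR True = True
y13 = y1 XNOR y7 = False XNOR True = False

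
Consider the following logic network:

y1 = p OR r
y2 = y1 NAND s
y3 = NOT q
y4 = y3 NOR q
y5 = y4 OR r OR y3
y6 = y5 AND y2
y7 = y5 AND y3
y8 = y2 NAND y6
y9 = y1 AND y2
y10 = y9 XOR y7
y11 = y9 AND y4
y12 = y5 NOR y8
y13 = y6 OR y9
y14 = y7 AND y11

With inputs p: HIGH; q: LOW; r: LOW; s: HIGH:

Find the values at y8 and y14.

y8 = HIGH, y14 = LOW

y1 = p OR r = HIGH OR LOW = HIGH
y2 = y1 NAND s = HIGH NAND HIGH = LOW
y3 = NOT q = NOT LOW = HIGH
y4 = y3 NOR q = HIGH NOR LOW = LOW
y5 = y4 OR r OR y3 = LOW OR LOW OR HIGH = HIGH
y6 = y5 AND y2 = HIGH AND LOW = LOW
y7 = y5 AND y3 = HIGH AND HIGH = HIGH
y8 = y2 NAND y6 = LOW NAND LOW = HIGH
y9 = y1 AND y2 = HIGH AND LOW = LOW
y11 = y9 AND y4 = LOW AND LOW = LOW
y14 = y7 AND y11 = HIGH AND LOW = LOW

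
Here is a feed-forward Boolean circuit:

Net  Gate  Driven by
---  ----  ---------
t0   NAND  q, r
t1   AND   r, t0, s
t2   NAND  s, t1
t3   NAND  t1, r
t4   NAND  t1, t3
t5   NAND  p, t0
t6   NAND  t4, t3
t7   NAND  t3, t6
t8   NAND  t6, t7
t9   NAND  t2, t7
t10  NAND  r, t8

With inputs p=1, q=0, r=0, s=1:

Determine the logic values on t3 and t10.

t0 = q NAND r = 0 NAND 0 = 1
t1 = r AND t0 AND s = 0 AND 1 AND 1 = 0
t3 = t1 NAND r = 0 NAND 0 = 1
t4 = t1 NAND t3 = 0 NAND 1 = 1
t6 = t4 NAND t3 = 1 NAND 1 = 0
t7 = t3 NAND t6 = 1 NAND 0 = 1
t8 = t6 NAND t7 = 0 NAND 1 = 1
t10 = r NAND t8 = 0 NAND 1 = 1

t3 = 1; t10 = 1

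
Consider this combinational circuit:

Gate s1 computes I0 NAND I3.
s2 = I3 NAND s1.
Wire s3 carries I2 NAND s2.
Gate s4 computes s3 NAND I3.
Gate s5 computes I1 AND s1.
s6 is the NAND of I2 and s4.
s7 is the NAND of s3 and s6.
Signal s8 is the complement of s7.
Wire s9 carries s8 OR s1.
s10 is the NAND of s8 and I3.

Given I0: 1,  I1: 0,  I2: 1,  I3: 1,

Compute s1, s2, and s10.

s1 = I0 NAND I3 = 1 NAND 1 = 0
s2 = I3 NAND s1 = 1 NAND 0 = 1
s3 = I2 NAND s2 = 1 NAND 1 = 0
s4 = s3 NAND I3 = 0 NAND 1 = 1
s6 = I2 NAND s4 = 1 NAND 1 = 0
s7 = s3 NAND s6 = 0 NAND 0 = 1
s8 = NOT s7 = NOT 1 = 0
s10 = s8 NAND I3 = 0 NAND 1 = 1

s1 = 0  s2 = 1  s10 = 1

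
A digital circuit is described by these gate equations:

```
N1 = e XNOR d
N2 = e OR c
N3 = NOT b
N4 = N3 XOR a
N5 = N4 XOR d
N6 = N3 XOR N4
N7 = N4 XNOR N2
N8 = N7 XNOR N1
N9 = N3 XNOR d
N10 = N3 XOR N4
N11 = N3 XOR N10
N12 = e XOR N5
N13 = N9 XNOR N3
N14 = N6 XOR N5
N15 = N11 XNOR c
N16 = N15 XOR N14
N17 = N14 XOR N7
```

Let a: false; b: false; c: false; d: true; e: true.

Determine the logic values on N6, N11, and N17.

N2 = e OR c = true OR false = true
N3 = NOT b = NOT false = true
N4 = N3 XOR a = true XOR false = true
N5 = N4 XOR d = true XOR true = false
N6 = N3 XOR N4 = true XOR true = false
N7 = N4 XNOR N2 = true XNOR true = true
N10 = N3 XOR N4 = true XOR true = false
N11 = N3 XOR N10 = true XOR false = true
N14 = N6 XOR N5 = false XOR false = false
N17 = N14 XOR N7 = false XOR true = true

N6 = false; N11 = true; N17 = true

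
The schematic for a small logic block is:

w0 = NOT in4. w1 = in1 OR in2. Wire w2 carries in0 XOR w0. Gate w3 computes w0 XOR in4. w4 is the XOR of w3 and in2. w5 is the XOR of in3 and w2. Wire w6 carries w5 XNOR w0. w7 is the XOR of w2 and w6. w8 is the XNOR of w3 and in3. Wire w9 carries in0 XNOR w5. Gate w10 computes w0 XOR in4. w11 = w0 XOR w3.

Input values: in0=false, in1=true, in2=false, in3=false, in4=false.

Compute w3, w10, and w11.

w3 = true, w10 = true, w11 = false

w0 = NOT in4 = NOT false = true
w3 = w0 XOR in4 = true XOR false = true
w10 = w0 XOR in4 = true XOR false = true
w11 = w0 XOR w3 = true XOR true = false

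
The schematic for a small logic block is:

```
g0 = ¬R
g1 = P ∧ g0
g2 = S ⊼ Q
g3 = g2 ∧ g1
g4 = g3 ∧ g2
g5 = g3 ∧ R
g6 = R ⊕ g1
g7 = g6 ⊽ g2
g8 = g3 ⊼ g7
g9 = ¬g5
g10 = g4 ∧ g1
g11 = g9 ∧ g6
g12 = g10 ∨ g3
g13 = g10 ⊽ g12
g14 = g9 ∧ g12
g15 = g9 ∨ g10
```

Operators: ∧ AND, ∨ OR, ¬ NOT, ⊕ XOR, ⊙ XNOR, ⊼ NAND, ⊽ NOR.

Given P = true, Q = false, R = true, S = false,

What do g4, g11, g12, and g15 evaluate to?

g0 = NOT R = NOT true = false
g1 = P AND g0 = true AND false = false
g2 = S NAND Q = false NAND false = true
g3 = g2 AND g1 = true AND false = false
g4 = g3 AND g2 = false AND true = false
g5 = g3 AND R = false AND true = false
g6 = R XOR g1 = true XOR false = true
g9 = NOT g5 = NOT false = true
g10 = g4 AND g1 = false AND false = false
g11 = g9 AND g6 = true AND true = true
g12 = g10 OR g3 = false OR false = false
g15 = g9 OR g10 = true OR false = true

g4 = false, g11 = true, g12 = false, g15 = true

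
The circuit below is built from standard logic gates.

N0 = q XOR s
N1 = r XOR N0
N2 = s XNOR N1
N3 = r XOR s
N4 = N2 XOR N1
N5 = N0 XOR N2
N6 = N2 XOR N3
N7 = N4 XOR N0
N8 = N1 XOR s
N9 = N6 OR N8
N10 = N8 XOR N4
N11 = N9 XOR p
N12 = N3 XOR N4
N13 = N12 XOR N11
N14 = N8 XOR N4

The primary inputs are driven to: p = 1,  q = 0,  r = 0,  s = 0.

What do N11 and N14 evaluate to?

N11 = 0  N14 = 1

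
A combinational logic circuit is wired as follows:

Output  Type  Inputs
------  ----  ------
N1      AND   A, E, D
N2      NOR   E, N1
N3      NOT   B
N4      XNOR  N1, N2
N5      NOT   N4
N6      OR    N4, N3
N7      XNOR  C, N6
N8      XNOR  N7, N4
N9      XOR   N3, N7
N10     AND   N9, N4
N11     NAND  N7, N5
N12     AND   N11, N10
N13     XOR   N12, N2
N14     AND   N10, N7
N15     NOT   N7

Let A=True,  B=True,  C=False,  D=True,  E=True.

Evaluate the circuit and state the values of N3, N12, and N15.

N3 = False, N12 = False, N15 = False

N1 = A AND E AND D = True AND True AND True = True
N2 = E NOR N1 = True NOR True = False
N3 = NOT B = NOT True = False
N4 = N1 XNOR N2 = True XNOR False = False
N5 = NOT N4 = NOT False = True
N6 = N4 OR N3 = False OR False = False
N7 = C XNOR N6 = False XNOR False = True
N9 = N3 XOR N7 = False XOR True = True
N10 = N9 AND N4 = True AND False = False
N11 = N7 NAND N5 = True NAND True = False
N12 = N11 AND N10 = False AND False = False
N15 = NOT N7 = NOT True = False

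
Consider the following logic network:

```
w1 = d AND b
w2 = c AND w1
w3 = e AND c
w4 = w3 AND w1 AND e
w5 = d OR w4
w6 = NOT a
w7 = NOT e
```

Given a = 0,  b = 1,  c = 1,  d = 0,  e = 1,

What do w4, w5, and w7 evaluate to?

w1 = d AND b = 0 AND 1 = 0
w3 = e AND c = 1 AND 1 = 1
w4 = w3 AND w1 AND e = 1 AND 0 AND 1 = 0
w5 = d OR w4 = 0 OR 0 = 0
w7 = NOT e = NOT 1 = 0

w4 = 0; w5 = 0; w7 = 0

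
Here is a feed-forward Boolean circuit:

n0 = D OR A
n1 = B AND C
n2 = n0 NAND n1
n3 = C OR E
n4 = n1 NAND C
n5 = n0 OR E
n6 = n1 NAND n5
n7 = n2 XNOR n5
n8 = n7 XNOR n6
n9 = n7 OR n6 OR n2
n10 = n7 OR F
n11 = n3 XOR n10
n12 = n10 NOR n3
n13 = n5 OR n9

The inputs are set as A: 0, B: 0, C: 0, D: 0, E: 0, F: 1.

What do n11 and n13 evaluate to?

n0 = D OR A = 0 OR 0 = 0
n1 = B AND C = 0 AND 0 = 0
n2 = n0 NAND n1 = 0 NAND 0 = 1
n3 = C OR E = 0 OR 0 = 0
n5 = n0 OR E = 0 OR 0 = 0
n6 = n1 NAND n5 = 0 NAND 0 = 1
n7 = n2 XNOR n5 = 1 XNOR 0 = 0
n9 = n7 OR n6 OR n2 = 0 OR 1 OR 1 = 1
n10 = n7 OR F = 0 OR 1 = 1
n11 = n3 XOR n10 = 0 XOR 1 = 1
n13 = n5 OR n9 = 0 OR 1 = 1

n11 = 1  n13 = 1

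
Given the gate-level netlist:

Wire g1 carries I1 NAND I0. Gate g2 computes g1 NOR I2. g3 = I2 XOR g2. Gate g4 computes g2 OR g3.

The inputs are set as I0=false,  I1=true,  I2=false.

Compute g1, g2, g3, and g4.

g1 = true, g2 = false, g3 = false, g4 = false

g1 = I1 NAND I0 = true NAND false = true
g2 = g1 NOR I2 = true NOR false = false
g3 = I2 XOR g2 = false XOR false = false
g4 = g2 OR g3 = false OR false = false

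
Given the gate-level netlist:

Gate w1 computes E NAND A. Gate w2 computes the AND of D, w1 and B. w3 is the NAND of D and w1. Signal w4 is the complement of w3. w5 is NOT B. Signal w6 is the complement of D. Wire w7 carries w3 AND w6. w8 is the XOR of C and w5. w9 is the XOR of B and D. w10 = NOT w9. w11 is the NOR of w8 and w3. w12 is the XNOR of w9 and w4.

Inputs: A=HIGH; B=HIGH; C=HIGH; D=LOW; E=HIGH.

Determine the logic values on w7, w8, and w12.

w1 = E NAND A = HIGH NAND HIGH = LOW
w3 = D NAND w1 = LOW NAND LOW = HIGH
w4 = NOT w3 = NOT HIGH = LOW
w5 = NOT B = NOT HIGH = LOW
w6 = NOT D = NOT LOW = HIGH
w7 = w3 AND w6 = HIGH AND HIGH = HIGH
w8 = C XOR w5 = HIGH XOR LOW = HIGH
w9 = B XOR D = HIGH XOR LOW = HIGH
w12 = w9 XNOR w4 = HIGH XNOR LOW = LOW

w7 = HIGH, w8 = HIGH, w12 = LOW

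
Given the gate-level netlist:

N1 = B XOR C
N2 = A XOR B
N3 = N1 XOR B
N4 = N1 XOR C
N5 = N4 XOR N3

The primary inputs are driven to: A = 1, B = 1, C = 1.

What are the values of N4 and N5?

N4 = 1, N5 = 0

N1 = B XOR C = 1 XOR 1 = 0
N3 = N1 XOR B = 0 XOR 1 = 1
N4 = N1 XOR C = 0 XOR 1 = 1
N5 = N4 XOR N3 = 1 XOR 1 = 0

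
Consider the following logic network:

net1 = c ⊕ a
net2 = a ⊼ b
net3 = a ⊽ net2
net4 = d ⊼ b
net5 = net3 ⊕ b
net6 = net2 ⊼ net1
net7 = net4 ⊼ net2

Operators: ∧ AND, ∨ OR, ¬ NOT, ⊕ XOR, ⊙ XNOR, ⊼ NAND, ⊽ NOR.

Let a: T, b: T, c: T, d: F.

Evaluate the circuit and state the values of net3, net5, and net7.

net3 = F  net5 = T  net7 = T

net2 = a NAND b = T NAND T = F
net3 = a NOR net2 = T NOR F = F
net4 = d NAND b = F NAND T = T
net5 = net3 XOR b = F XOR T = T
net7 = net4 NAND net2 = T NAND F = T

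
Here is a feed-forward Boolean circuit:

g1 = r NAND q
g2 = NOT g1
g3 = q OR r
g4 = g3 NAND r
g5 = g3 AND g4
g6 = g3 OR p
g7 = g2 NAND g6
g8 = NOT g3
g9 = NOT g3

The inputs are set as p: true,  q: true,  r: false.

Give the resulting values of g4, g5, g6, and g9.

g3 = q OR r = true OR false = true
g4 = g3 NAND r = true NAND false = true
g5 = g3 AND g4 = true AND true = true
g6 = g3 OR p = true OR true = true
g9 = NOT g3 = NOT true = false

g4 = true, g5 = true, g6 = true, g9 = false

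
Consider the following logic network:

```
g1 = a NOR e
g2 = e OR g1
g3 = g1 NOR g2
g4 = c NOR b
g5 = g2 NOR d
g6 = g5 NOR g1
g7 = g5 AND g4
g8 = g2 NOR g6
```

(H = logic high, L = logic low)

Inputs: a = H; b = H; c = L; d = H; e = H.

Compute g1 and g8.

g1 = L, g8 = L

g1 = a NOR e = H NOR H = L
g2 = e OR g1 = H OR L = H
g5 = g2 NOR d = H NOR H = L
g6 = g5 NOR g1 = L NOR L = H
g8 = g2 NOR g6 = H NOR H = L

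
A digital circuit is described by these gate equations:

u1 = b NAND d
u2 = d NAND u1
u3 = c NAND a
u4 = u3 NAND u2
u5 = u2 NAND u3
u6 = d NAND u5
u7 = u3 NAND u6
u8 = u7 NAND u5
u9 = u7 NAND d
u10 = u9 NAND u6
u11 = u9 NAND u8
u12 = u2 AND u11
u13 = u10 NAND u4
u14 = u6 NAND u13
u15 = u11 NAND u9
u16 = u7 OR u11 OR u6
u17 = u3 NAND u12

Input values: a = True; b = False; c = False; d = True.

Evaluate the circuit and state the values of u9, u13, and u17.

u1 = b NAND d = False NAND True = True
u2 = d NAND u1 = True NAND True = False
u3 = c NAND a = False NAND True = True
u4 = u3 NAND u2 = True NAND False = True
u5 = u2 NAND u3 = False NAND True = True
u6 = d NAND u5 = True NAND True = False
u7 = u3 NAND u6 = True NAND False = True
u8 = u7 NAND u5 = True NAND True = False
u9 = u7 NAND d = True NAND True = False
u10 = u9 NAND u6 = False NAND False = True
u11 = u9 NAND u8 = False NAND False = True
u12 = u2 AND u11 = False AND True = False
u13 = u10 NAND u4 = True NAND True = False
u17 = u3 NAND u12 = True NAND False = True

u9 = False, u13 = False, u17 = True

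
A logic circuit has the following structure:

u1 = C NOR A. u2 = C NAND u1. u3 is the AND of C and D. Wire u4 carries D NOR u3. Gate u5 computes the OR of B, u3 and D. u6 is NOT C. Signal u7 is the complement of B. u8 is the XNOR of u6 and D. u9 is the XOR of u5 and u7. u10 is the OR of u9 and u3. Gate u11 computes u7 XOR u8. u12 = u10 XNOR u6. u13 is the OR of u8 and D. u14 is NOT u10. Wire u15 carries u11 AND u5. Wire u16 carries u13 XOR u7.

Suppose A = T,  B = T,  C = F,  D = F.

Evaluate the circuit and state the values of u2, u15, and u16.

u2 = T; u15 = F; u16 = F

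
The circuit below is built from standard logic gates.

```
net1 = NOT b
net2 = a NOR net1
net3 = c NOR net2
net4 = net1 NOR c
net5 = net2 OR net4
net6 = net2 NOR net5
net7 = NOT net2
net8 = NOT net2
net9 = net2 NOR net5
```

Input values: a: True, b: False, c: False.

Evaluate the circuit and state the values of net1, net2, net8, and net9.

net1 = True; net2 = False; net8 = True; net9 = True

net1 = NOT b = NOT False = True
net2 = a NOR net1 = True NOR True = False
net4 = net1 NOR c = True NOR False = False
net5 = net2 OR net4 = False OR False = False
net8 = NOT net2 = NOT False = True
net9 = net2 NOR net5 = False NOR False = True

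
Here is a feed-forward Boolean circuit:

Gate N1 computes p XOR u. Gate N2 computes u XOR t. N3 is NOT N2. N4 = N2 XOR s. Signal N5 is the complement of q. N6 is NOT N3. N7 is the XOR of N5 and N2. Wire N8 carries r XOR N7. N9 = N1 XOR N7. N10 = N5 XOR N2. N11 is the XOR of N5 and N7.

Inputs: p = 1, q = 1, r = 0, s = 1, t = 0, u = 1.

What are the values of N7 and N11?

N7 = 1, N11 = 1

N2 = u XOR t = 1 XOR 0 = 1
N5 = NOT q = NOT 1 = 0
N7 = N5 XOR N2 = 0 XOR 1 = 1
N11 = N5 XOR N7 = 0 XOR 1 = 1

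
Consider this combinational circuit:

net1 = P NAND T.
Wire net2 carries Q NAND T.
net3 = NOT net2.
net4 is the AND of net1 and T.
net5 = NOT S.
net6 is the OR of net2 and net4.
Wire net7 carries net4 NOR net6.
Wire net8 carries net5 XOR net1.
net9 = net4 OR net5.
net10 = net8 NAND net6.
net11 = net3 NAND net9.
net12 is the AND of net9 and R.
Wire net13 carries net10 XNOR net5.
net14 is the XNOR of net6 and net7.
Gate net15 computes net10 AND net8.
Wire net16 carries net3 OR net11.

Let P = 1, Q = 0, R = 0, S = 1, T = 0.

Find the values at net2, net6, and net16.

net1 = P NAND T = 1 NAND 0 = 1
net2 = Q NAND T = 0 NAND 0 = 1
net3 = NOT net2 = NOT 1 = 0
net4 = net1 AND T = 1 AND 0 = 0
net5 = NOT S = NOT 1 = 0
net6 = net2 OR net4 = 1 OR 0 = 1
net9 = net4 OR net5 = 0 OR 0 = 0
net11 = net3 NAND net9 = 0 NAND 0 = 1
net16 = net3 OR net11 = 0 OR 1 = 1

net2 = 1; net6 = 1; net16 = 1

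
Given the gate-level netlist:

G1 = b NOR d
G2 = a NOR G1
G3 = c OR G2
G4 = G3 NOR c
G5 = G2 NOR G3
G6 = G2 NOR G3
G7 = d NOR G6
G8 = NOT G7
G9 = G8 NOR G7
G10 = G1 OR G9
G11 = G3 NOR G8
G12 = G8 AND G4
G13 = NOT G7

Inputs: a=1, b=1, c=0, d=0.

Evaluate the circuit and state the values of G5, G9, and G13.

G5 = 1; G9 = 0; G13 = 1

G1 = b NOR d = 1 NOR 0 = 0
G2 = a NOR G1 = 1 NOR 0 = 0
G3 = c OR G2 = 0 OR 0 = 0
G5 = G2 NOR G3 = 0 NOR 0 = 1
G6 = G2 NOR G3 = 0 NOR 0 = 1
G7 = d NOR G6 = 0 NOR 1 = 0
G8 = NOT G7 = NOT 0 = 1
G9 = G8 NOR G7 = 1 NOR 0 = 0
G13 = NOT G7 = NOT 0 = 1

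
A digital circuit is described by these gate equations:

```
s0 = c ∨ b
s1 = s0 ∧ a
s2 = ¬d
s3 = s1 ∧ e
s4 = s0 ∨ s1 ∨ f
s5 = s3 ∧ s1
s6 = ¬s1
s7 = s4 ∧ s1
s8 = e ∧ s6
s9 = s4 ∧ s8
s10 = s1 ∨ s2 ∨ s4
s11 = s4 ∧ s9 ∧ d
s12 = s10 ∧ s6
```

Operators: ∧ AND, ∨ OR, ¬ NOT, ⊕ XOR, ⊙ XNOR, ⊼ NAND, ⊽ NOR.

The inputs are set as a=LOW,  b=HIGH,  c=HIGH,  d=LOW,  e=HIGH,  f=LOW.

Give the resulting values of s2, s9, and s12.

s2 = HIGH, s9 = HIGH, s12 = HIGH

s0 = c OR b = HIGH OR HIGH = HIGH
s1 = s0 AND a = HIGH AND LOW = LOW
s2 = NOT d = NOT LOW = HIGH
s4 = s0 OR s1 OR f = HIGH OR LOW OR LOW = HIGH
s6 = NOT s1 = NOT LOW = HIGH
s8 = e AND s6 = HIGH AND HIGH = HIGH
s9 = s4 AND s8 = HIGH AND HIGH = HIGH
s10 = s1 OR s2 OR s4 = LOW OR HIGH OR HIGH = HIGH
s12 = s10 AND s6 = HIGH AND HIGH = HIGH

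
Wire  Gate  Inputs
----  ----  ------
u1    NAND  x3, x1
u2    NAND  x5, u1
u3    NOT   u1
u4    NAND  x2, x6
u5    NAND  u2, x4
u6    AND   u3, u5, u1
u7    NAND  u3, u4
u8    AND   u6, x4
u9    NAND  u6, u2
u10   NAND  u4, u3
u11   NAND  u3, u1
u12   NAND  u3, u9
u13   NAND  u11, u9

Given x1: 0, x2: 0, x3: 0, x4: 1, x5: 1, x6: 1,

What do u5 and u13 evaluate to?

u1 = x3 NAND x1 = 0 NAND 0 = 1
u2 = x5 NAND u1 = 1 NAND 1 = 0
u3 = NOT u1 = NOT 1 = 0
u5 = u2 NAND x4 = 0 NAND 1 = 1
u6 = u3 AND u5 AND u1 = 0 AND 1 AND 1 = 0
u9 = u6 NAND u2 = 0 NAND 0 = 1
u11 = u3 NAND u1 = 0 NAND 1 = 1
u13 = u11 NAND u9 = 1 NAND 1 = 0

u5 = 1  u13 = 0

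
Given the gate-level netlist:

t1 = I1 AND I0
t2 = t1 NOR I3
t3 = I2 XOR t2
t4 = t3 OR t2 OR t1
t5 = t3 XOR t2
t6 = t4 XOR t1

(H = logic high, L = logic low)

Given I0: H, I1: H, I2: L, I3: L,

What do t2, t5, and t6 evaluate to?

t2 = L, t5 = L, t6 = L

t1 = I1 AND I0 = H AND H = H
t2 = t1 NOR I3 = H NOR L = L
t3 = I2 XOR t2 = L XOR L = L
t4 = t3 OR t2 OR t1 = L OR L OR H = H
t5 = t3 XOR t2 = L XOR L = L
t6 = t4 XOR t1 = H XOR H = L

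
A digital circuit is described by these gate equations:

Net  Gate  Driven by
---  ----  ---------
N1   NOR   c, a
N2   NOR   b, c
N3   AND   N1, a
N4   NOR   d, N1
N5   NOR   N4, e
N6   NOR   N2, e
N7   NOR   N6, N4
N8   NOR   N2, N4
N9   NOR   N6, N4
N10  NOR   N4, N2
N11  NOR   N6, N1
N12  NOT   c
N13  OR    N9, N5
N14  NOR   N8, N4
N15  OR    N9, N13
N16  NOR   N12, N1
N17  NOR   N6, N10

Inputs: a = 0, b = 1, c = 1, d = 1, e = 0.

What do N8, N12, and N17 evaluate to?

N1 = c NOR a = 1 NOR 0 = 0
N2 = b NOR c = 1 NOR 1 = 0
N4 = d NOR N1 = 1 NOR 0 = 0
N6 = N2 NOR e = 0 NOR 0 = 1
N8 = N2 NOR N4 = 0 NOR 0 = 1
N10 = N4 NOR N2 = 0 NOR 0 = 1
N12 = NOT c = NOT 1 = 0
N17 = N6 NOR N10 = 1 NOR 1 = 0

N8 = 1, N12 = 0, N17 = 0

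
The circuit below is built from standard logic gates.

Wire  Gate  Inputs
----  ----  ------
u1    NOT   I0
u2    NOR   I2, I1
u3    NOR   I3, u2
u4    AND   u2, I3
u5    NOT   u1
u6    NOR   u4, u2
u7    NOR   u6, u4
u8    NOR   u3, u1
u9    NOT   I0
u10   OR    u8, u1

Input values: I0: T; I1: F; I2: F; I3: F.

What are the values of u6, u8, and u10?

u1 = NOT I0 = NOT T = F
u2 = I2 NOR I1 = F NOR F = T
u3 = I3 NOR u2 = F NOR T = F
u4 = u2 AND I3 = T AND F = F
u6 = u4 NOR u2 = F NOR T = F
u8 = u3 NOR u1 = F NOR F = T
u10 = u8 OR u1 = T OR F = T

u6 = F  u8 = T  u10 = T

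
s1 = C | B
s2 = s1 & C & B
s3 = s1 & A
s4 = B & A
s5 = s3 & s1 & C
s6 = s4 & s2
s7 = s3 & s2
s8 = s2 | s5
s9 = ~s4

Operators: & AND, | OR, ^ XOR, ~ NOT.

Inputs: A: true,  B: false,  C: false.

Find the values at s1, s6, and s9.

s1 = C OR B = false OR false = false
s2 = s1 AND C AND B = false AND false AND false = false
s4 = B AND A = false AND true = false
s6 = s4 AND s2 = false AND false = false
s9 = NOT s4 = NOT false = true

s1 = false, s6 = false, s9 = true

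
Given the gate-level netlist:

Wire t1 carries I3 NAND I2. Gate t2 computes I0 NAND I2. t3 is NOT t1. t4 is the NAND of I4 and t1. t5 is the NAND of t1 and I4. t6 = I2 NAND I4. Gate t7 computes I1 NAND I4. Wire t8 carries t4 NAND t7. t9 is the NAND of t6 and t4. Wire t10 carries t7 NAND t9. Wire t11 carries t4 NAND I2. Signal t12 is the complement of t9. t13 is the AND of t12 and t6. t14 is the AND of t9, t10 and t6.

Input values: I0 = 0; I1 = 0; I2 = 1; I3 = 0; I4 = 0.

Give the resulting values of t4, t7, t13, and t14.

t1 = I3 NAND I2 = 0 NAND 1 = 1
t4 = I4 NAND t1 = 0 NAND 1 = 1
t6 = I2 NAND I4 = 1 NAND 0 = 1
t7 = I1 NAND I4 = 0 NAND 0 = 1
t9 = t6 NAND t4 = 1 NAND 1 = 0
t10 = t7 NAND t9 = 1 NAND 0 = 1
t12 = NOT t9 = NOT 0 = 1
t13 = t12 AND t6 = 1 AND 1 = 1
t14 = t9 AND t10 AND t6 = 0 AND 1 AND 1 = 0

t4 = 1  t7 = 1  t13 = 1  t14 = 0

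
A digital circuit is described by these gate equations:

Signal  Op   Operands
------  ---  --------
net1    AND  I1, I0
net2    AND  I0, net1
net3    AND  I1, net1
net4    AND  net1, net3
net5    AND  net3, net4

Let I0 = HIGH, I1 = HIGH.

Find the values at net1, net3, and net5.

net1 = HIGH  net3 = HIGH  net5 = HIGH

net1 = I1 AND I0 = HIGH AND HIGH = HIGH
net3 = I1 AND net1 = HIGH AND HIGH = HIGH
net4 = net1 AND net3 = HIGH AND HIGH = HIGH
net5 = net3 AND net4 = HIGH AND HIGH = HIGH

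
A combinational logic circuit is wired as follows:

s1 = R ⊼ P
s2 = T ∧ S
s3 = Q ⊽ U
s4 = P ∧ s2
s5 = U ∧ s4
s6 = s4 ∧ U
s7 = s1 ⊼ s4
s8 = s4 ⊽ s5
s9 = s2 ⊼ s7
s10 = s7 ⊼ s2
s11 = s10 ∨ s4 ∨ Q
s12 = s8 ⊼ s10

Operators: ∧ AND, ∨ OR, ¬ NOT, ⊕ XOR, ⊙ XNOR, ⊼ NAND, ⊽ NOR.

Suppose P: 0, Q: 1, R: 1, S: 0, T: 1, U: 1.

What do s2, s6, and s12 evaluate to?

s2 = 0; s6 = 0; s12 = 0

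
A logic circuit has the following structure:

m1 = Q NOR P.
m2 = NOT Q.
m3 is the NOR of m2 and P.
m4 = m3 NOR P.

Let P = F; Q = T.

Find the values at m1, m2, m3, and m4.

m1 = Q NOR P = T NOR F = F
m2 = NOT Q = NOT T = F
m3 = m2 NOR P = F NOR F = T
m4 = m3 NOR P = T NOR F = F

m1 = F, m2 = F, m3 = T, m4 = F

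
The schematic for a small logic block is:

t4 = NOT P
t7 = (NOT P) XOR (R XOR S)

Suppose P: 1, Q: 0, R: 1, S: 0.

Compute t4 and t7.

t4 = NOT 1 = 0
t7 = (NOT 1) XOR (1 XOR 0) = 1

t4 = 0, t7 = 1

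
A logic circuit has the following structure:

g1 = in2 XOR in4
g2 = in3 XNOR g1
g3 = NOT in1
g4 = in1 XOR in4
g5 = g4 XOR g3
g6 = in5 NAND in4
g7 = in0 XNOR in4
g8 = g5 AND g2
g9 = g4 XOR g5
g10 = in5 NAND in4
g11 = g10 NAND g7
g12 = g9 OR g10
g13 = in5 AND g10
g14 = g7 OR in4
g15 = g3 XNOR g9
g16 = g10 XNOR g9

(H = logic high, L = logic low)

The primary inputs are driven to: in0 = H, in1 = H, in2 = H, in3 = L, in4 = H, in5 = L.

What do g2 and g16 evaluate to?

g2 = H, g16 = L

g1 = in2 XOR in4 = H XOR H = L
g2 = in3 XNOR g1 = L XNOR L = H
g3 = NOT in1 = NOT H = L
g4 = in1 XOR in4 = H XOR H = L
g5 = g4 XOR g3 = L XOR L = L
g9 = g4 XOR g5 = L XOR L = L
g10 = in5 NAND in4 = L NAND H = H
g16 = g10 XNOR g9 = H XNOR L = L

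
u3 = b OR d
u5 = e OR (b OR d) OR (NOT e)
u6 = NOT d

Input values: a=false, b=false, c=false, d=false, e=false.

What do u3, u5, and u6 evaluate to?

u3 = false OR false = false
u5 = false OR (false OR false) OR (NOT false) = true
u6 = NOT false = true

u3 = false  u5 = true  u6 = true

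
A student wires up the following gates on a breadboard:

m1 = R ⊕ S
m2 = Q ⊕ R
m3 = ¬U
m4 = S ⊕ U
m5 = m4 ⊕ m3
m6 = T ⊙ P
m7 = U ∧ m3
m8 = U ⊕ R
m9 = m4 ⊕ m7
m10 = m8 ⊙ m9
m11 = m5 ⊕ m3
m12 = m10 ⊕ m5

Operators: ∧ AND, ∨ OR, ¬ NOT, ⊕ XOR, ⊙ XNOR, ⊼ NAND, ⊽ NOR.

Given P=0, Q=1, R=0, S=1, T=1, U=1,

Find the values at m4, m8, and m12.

m3 = NOT U = NOT 1 = 0
m4 = S XOR U = 1 XOR 1 = 0
m5 = m4 XOR m3 = 0 XOR 0 = 0
m7 = U AND m3 = 1 AND 0 = 0
m8 = U XOR R = 1 XOR 0 = 1
m9 = m4 XOR m7 = 0 XOR 0 = 0
m10 = m8 XNOR m9 = 1 XNOR 0 = 0
m12 = m10 XOR m5 = 0 XOR 0 = 0

m4 = 0, m8 = 1, m12 = 0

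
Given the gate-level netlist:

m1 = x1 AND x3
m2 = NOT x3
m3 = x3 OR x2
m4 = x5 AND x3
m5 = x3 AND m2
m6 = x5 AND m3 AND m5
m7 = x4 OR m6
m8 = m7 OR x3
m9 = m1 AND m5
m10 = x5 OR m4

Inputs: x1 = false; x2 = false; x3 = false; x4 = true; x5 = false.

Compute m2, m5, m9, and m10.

m2 = true, m5 = false, m9 = false, m10 = false

m1 = x1 AND x3 = false AND false = false
m2 = NOT x3 = NOT false = true
m4 = x5 AND x3 = false AND false = false
m5 = x3 AND m2 = false AND true = false
m9 = m1 AND m5 = false AND false = false
m10 = x5 OR m4 = false OR false = false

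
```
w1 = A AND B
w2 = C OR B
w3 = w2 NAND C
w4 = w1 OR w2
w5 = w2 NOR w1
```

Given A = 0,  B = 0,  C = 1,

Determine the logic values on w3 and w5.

w3 = 0; w5 = 0

w1 = A AND B = 0 AND 0 = 0
w2 = C OR B = 1 OR 0 = 1
w3 = w2 NAND C = 1 NAND 1 = 0
w5 = w2 NOR w1 = 1 NOR 0 = 0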